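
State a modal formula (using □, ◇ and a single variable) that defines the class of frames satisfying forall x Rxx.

This is reflexivity; the standard corresponding axiom is T: □q → q.
Suppose □q→q is valid. At any x set V(q)={w : Rxw}. Then □q holds at x, so q holds at x, i.e. Rxx.

□q → q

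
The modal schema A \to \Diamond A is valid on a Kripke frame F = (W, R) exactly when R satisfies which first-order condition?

Replacing A by ¬A and contraposing gives the equivalent schema □A → A.
Suppose □A→A is valid. At any x set V(A)={w : Rxw}. Then □A holds at x, so A holds at x, i.e. Rxx.

reflexivity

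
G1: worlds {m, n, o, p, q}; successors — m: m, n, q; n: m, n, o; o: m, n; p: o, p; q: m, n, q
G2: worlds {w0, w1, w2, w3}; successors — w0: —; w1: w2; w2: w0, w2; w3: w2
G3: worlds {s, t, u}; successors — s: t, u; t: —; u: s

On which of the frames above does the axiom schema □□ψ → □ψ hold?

This is the axiom for density; its first-order frame correspondent is ∀x ∀y (Rxy → ∃z (Rxz ∧ Rzy)).
G1: condition met.
G2: condition met.
G3: fails — Rsu but no z with Rsz and Rzu.

G1, G2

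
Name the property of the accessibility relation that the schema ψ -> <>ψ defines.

This schema is equivalent to the T axiom □ψ → ψ.
Its frame correspondent is reflexivity — forall x Rxx.

reflexivity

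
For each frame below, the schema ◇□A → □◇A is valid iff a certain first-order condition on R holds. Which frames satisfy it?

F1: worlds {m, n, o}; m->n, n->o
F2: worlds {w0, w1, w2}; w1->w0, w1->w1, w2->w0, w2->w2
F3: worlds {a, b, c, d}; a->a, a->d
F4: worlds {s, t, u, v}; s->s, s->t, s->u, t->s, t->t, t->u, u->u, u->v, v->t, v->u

The schema corresponds to convergence: ∀x ∀y ∀z (Rxy ∧ Rxz → ∃w (Ryw ∧ Rzw)).
F1: fails — Rno and Rno but o and o have no common successor.
F2: fails — Rw1w1 and Rw1w0 but w1 and w0 have no common successor.
F3: fails — Raa and Rad but a and d have no common successor.
F4: satisfies the condition.
Valid on: F4.

F4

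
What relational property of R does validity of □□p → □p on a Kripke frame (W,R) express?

Suppose □□p→□p is valid. Take Rxy and set V(p)={w : xR²w}. Then □□p at x, so □p at x, so p at y, i.e. ∃z(Rxz∧Rzy).

density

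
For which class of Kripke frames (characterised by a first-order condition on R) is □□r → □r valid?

Suppose □□r→□r is valid. Take Rxy and set V(r)={w : xR²w}. Then □□r at x, so □r at x, so r at y, i.e. ∃z(Rxz∧Rzy).

Density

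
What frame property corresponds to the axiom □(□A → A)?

shift-reflexivity: ∀x ∀y (Rxy → Ryy)

Suppose □(□A→A) is valid. Take Rxy and set V(A)={w : Ryw}. Then at y, □A holds; since □(□A→A) at x, □A→A at y, so A at y, i.e. Ryy.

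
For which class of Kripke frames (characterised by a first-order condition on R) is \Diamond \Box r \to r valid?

Symmetry

This is a form of the B axiom.
It corresponds to symmetry: \forall x \forall y (Rxy \to Ryx).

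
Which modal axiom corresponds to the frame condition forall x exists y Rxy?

□p → ◇p

The condition is seriality. The D schema □p → ◇p defines it.
Suppose □p→◇p is valid. At any x set V(p)=W. Then □p at x, so ◇p at x, so x has a successor.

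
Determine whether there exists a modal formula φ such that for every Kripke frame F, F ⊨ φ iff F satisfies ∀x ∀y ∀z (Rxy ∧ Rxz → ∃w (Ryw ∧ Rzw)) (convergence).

Yes — defined by ◇□q → □◇q

This is a Sahlqvist condition; the .2 axiom ◇□q → □◇q defines it.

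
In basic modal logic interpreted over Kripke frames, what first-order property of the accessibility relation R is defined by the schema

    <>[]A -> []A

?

the Euclidean property

Replacing A by ¬A and contraposing gives the equivalent schema ◇A → □◇A.
Suppose ◇A→□◇A is valid. Take Rxy, Rxz and set V(A)={y}. Then ◇A at x, so □◇A at x, so ◇A at z, so some w with Rzw has A; w=y, i.e. Rzy. By symmetry of the argument, Ryz.
Conversely, on a frame with the Euclidean property the schema holds at every world under every valuation.
So the correspondent is the Euclidean property.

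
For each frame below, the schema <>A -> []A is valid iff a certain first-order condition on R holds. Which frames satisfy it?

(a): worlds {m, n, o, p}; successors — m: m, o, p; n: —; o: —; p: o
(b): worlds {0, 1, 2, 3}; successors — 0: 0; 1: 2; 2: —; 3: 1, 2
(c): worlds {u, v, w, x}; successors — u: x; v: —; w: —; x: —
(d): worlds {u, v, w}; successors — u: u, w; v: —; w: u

This is the axiom for partial functionality; its first-order frame correspondent is forall x forall y forall z (Rxy & Rxz -> y = z).
(a): fails — m sees both m and o.
(b): fails — 3 sees both 1 and 2.
(c): ✓.
(d): fails — u sees both u and w.
Valid on: (c).

(c)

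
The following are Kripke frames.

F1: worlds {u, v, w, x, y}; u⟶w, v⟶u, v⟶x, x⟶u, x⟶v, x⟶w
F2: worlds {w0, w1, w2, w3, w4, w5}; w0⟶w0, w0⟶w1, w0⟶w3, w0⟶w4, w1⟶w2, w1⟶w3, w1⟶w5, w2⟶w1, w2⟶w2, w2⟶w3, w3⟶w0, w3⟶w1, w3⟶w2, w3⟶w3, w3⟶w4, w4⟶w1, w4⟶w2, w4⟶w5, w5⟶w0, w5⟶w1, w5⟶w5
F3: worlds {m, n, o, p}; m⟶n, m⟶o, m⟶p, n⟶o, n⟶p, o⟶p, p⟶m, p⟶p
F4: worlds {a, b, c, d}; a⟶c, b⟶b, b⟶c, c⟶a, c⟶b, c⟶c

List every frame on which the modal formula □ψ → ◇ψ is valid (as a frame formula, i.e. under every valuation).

The schema corresponds to seriality: ∀x ∃y Rxy.
F1: fails — world w has no successor.
F2: holds.
F3: holds.
F4: fails — world d has no successor.

F2, F3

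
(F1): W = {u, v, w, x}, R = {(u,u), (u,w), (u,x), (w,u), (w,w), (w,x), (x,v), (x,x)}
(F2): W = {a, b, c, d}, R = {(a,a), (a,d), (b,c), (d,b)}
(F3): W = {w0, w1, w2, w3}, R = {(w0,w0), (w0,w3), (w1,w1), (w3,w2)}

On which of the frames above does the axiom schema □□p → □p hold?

(F1)

Frame correspondent (Sahlqvist): ∀x ∀y (Rxy → ∃z (Rxz ∧ Rzy)) — i.e. density.
(F1): satisfies the condition.
(F2): fails — Rdb but no z with Rdz and Rzb.
(F3): fails — Rw3w2 but no z with Rw3z and Rzw2.
Valid on: (F1).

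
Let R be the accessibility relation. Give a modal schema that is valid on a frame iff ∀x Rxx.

□q → q

This is reflexivity; the standard corresponding axiom is T: □q → q.
Suppose □q→q is valid. At any x set V(q)={w : Rxw}. Then □q holds at x, so q holds at x, i.e. Rxx.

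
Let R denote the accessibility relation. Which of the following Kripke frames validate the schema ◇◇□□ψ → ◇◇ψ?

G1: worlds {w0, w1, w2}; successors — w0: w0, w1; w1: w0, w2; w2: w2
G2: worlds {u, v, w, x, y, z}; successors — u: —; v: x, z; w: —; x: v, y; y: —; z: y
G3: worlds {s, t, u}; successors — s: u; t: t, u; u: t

G1, G3

The schema corresponds to a generalized confluence (Geach) condition: ∀x ∀y (xR²y → ∃w (yR²w ∧ xR²w)).
G1: holds.
G2: fails — vR²y but no t with yR²t and vR²t.
G3: holds.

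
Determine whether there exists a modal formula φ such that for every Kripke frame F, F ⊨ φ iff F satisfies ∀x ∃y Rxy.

Definable; □r → ◇r defines it

The condition is seriality. A defining modal formula is □r → ◇r.
Suppose □r→◇r is valid. At any x set V(r)=W. Then □r at x, so ◇r at x, so x has a successor.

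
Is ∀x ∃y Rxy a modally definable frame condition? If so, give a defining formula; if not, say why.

The condition is seriality. A defining modal formula is □q → ◇q.
Suppose □q→◇q is valid. At any x set V(q)=W. Then □q at x, so ◇q at x, so x has a successor.

Yes — defined by □q → ◇q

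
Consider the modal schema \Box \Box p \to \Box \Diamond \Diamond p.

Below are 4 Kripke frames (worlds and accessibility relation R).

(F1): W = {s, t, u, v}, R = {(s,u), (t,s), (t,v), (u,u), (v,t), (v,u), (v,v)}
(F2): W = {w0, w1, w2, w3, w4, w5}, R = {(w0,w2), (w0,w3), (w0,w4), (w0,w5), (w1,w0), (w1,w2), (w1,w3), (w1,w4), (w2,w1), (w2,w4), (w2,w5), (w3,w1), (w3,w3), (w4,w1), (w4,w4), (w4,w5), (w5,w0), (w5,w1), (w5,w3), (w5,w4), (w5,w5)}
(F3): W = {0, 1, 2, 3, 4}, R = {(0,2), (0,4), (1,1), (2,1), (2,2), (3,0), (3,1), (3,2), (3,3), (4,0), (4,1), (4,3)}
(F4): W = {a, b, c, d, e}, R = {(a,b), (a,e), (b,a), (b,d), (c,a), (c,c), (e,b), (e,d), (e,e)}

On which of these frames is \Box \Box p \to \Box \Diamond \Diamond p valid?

Frame correspondent (Sahlqvist): \forall x \forall z (xRz \to \exists w (x R^2 w \wedge z R^2 w)) — i.e. a generalized confluence (Geach) condition.
(F1): satisfies the condition.
(F2): satisfies the condition.
(F3): satisfies the condition.
(F4): fails — bRd but no w with bR²w and dR²w.
Valid on: (F1), (F2), (F3).

(F1), (F2), (F3)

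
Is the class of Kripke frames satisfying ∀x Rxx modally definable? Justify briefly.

Definable; □r → r defines it

This is a Sahlqvist condition; the T axiom □r → r defines it.
Suppose □r→r is valid. At any x set V(r)={w : Rxw}. Then □r holds at x, so r holds at x, i.e. Rxx.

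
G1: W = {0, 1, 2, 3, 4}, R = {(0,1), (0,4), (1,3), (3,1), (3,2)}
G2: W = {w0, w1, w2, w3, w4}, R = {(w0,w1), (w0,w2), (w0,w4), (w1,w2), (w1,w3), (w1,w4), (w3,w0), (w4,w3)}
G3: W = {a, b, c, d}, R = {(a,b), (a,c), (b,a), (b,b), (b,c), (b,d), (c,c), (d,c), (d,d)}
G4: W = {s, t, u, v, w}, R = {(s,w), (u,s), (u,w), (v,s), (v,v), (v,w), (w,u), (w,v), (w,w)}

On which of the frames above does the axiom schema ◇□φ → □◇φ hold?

The schema corresponds to convergence: ∀x ∀y ∀z (Rxy ∧ Rxz → ∃w (Ryw ∧ Rzw)).
G1: fails — R01 and R04 but 1 and 4 have no common successor.
G2: fails — Rw0w4 and Rw0w2 but w4 and w2 have no common successor.
G3: holds.
G4: holds.
Valid on: G3, G4.

G3, G4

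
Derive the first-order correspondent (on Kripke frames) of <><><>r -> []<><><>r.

This is a Sahlqvist (Geach-type) schema ◇^3□^0r → □^1◇^3r.
First-order correspondent: forall x forall y forall z ((x R^3 y & xRz) -> exists w (y = w & z R^3 w)).

forall x forall y forall z ((x R^3 y & xRz) -> exists w (y = w & z R^3 w))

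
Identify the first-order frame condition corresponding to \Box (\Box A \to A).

Shift-reflexivity

Suppose □(□A→A) is valid. Take Rxy and set V(A)={w : Ryw}. Then at y, □A holds; since □(□A→A) at x, □A→A at y, so A at y, i.e. Ryy.
Conversely, any frame satisfying \forall x \forall y (Rxy \to Ryy) validates the schema.
So the correspondent is shift-reflexivity.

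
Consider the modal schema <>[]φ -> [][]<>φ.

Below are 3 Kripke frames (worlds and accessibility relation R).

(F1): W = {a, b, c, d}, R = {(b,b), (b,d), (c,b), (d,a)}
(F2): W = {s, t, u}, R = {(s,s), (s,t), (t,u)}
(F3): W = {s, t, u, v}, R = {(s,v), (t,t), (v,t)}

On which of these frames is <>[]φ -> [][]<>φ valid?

(F3)

This is the axiom for a generalized confluence (Geach) condition; its first-order frame correspondent is forall x forall y forall z ((xRy & x R^2 z) -> exists w (yRw & zRw)).
(F1): fails — bRb, bR²a but no w with bRw and aRw.
(F2): fails — sRs, sR²t but no w with sRw and tRw.
(F3): condition met.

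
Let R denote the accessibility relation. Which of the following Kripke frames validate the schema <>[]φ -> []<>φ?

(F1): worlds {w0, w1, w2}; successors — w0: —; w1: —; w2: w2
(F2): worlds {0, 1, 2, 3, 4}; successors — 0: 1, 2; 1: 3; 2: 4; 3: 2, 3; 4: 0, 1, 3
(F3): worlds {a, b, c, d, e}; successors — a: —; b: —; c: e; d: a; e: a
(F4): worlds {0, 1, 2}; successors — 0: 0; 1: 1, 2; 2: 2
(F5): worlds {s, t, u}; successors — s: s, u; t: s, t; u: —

Frame correspondent (Sahlqvist): forall x forall y forall z (Rxy & Rxz -> exists w (Ryw & Rzw)) — i.e. convergence.
(F1): holds.
(F2): fails — R02 and R01 but 2 and 1 have no common successor.
(F3): fails — Rda and Rda but a and a have no common successor.
(F4): holds.
(F5): fails — Rsu and Rsu but u and u have no common successor.
Valid on: (F1), (F4).

(F1), (F4)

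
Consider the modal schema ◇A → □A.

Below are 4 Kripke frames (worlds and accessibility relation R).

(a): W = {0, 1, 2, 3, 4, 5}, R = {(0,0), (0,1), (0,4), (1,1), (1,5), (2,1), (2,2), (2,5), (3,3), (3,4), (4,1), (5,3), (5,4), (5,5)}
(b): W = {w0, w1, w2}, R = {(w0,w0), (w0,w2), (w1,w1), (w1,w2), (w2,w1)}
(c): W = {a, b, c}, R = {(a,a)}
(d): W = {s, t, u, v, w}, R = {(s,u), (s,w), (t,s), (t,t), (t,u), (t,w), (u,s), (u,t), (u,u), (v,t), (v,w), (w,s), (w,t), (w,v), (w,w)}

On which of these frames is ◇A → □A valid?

(c)

Frame correspondent (Sahlqvist): ∀x ∀y ∀z (Rxy ∧ Rxz → y = z) — i.e. partial functionality.
(a): fails — 0 sees both 0 and 1.
(b): fails — w0 sees both w0 and w2.
(c): holds.
(d): fails — s sees both u and w.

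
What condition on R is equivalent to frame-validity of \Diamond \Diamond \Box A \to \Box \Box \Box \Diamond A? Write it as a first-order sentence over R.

\forall x \forall y \forall z ((x R^2 y \wedge x R^3 z) \to \exists w (yRw \wedge zRw))

This is a Sahlqvist (Geach-type) schema ◇^2□^1A → □^3◇^1A.
Minimal-valuation argument: fix x; take any y with xR^2y and any z with xR^3z. Set V(A) to the set of worlds R-reachable from y in exactly 1 step. Then □^1A holds at y, so the antecedent holds at x; validity forces ◇^1A at z, giving a w with zR^1w and yR^1w.
First-order correspondent: \forall x \forall y \forall z ((x R^2 y \wedge x R^3 z) \to \exists w (yRw \wedge zRw)).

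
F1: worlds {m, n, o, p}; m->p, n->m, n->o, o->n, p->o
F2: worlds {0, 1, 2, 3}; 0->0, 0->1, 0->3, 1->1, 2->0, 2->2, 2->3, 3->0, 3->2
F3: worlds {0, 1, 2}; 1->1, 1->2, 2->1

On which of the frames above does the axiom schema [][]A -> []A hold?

F2, F3

Frame correspondent (Sahlqvist): forall x forall y (Rxy -> exists z (Rxz & Rzy)) — i.e. density.
F1: fails — Ron but no z with Roz and Rzn.
F2: condition met.
F3: condition met.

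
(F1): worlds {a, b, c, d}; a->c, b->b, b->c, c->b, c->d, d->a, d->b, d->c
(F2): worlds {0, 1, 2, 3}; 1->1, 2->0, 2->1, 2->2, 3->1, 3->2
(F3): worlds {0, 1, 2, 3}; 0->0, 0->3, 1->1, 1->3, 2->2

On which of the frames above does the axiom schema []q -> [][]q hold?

This is the axiom for transitivity; its first-order frame correspondent is forall x forall y forall z (Rxy & Ryz -> Rxz).
(F1): fails — Rbc and Rcd but not Rbd.
(F2): fails — R32 and R20 but not R30.
(F3): holds.

(F3)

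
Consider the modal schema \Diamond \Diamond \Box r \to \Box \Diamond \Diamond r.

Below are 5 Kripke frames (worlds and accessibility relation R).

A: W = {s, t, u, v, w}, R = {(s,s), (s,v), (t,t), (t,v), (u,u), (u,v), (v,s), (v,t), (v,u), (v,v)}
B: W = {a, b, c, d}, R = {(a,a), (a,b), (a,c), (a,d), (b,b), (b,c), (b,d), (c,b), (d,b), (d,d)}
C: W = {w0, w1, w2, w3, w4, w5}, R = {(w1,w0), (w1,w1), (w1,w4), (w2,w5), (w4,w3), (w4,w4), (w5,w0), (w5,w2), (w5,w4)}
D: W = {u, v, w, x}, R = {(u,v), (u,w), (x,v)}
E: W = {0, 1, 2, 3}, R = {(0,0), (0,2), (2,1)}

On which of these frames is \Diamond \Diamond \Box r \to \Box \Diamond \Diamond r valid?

A, B, D

The schema corresponds to a generalized confluence (Geach) condition: \forall x \forall y \forall z ((x R^2 y \wedge xRz) \to \exists w (yRw \wedge z R^2 w)).
A: ✓.
B: ✓.
C: fails — w1R²w0, w1Rw0 but no w with w0Rw and w0R²w.
D: ✓.
E: fails — 0R²0, 0R2 but no w with 0Rw and 2R²w.
Valid on: A, B, D.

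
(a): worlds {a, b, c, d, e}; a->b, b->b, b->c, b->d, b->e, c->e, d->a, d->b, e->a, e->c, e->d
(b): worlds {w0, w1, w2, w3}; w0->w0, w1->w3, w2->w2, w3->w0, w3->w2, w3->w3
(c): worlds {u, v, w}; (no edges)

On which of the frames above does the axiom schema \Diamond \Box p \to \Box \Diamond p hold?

Frame correspondent (Sahlqvist): \forall x \forall y \forall z (Rxy \wedge Rxz \to \exists w (Ryw \wedge Rzw)) — i.e. convergence.
(a): fails — Rbc and Rbe but c and e have no common successor.
(b): fails — Rw3w2 and Rw3w0 but w2 and w0 have no common successor.
(c): holds.
Valid on: (c).

(c)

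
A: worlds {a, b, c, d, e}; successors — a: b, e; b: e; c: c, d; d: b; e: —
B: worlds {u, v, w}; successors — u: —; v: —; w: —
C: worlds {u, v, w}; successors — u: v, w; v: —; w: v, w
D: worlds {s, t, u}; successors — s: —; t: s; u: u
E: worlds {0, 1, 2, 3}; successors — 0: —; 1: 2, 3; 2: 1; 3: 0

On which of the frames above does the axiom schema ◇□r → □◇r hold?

This is the axiom for convergence; its first-order frame correspondent is ∀x ∀y ∀z (Rxy ∧ Rxz → ∃w (Ryw ∧ Rzw)).
A: fails — Rab and Rae but b and e have no common successor.
B: ✓.
C: fails — Ruv and Ruv but v and v have no common successor.
D: fails — Rts and Rts but s and s have no common successor.
E: fails — R12 and R13 but 2 and 3 have no common successor.
Valid on: B.

B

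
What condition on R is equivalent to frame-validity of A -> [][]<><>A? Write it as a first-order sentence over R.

This is a Sahlqvist (Geach-type) schema ◇^0□^0A → □^2◇^2A.
First-order correspondent: forall x forall z (x R^2 z -> exists w (x = w & z R^2 w)).

forall x forall z (x R^2 z -> exists w (x = w & z R^2 w))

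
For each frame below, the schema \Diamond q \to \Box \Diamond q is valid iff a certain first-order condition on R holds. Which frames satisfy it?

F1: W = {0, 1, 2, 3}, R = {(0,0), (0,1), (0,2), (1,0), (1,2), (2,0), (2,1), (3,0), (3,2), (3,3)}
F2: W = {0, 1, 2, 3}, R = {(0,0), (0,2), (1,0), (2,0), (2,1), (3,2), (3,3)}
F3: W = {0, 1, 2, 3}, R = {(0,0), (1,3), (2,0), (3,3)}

Frame correspondent (Sahlqvist): \forall x \forall y \forall z (Rxy \wedge Rxz \to Ryz) — i.e. the Euclidean property.
F1: fails — R02 and R02 but not R22.
F2: fails — R02 and R02 but not R22.
F3: ✓.
Valid on: F3.

F3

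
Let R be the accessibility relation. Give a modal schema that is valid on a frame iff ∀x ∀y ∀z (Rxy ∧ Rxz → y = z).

◇q → □q

A defining formula is ◇q → □q (the CD axiom).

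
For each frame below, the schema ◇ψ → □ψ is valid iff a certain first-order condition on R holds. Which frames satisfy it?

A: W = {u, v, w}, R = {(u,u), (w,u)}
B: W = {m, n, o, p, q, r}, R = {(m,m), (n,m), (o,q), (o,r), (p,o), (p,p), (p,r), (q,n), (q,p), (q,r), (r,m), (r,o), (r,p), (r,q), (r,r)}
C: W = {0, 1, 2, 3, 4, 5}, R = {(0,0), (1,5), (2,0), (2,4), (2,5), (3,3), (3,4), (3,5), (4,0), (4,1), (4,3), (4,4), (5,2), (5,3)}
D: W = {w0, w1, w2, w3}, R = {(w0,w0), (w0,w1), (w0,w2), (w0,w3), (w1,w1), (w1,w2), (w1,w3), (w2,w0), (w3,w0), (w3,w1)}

Frame correspondent (Sahlqvist): ∀x ∀y ∀z (Rxy ∧ Rxz → y = z) — i.e. partial functionality.
A: satisfies the condition.
B: fails — o sees both q and r.
C: fails — 2 sees both 0 and 4.
D: fails — w0 sees both w0 and w1.

A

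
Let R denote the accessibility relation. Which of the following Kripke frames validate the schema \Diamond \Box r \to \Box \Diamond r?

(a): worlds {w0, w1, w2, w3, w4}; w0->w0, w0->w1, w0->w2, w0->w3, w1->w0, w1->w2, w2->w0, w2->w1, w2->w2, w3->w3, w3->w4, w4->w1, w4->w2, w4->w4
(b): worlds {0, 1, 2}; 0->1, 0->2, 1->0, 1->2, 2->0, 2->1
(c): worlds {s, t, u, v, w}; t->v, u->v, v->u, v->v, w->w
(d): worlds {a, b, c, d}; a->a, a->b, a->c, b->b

(b), (c)

This is the axiom for convergence; its first-order frame correspondent is \forall x \forall y \forall z (Rxy \wedge Rxz \to \exists w (Ryw \wedge Rzw)).
(a): fails — Rw0w1 and Rw0w3 but w1 and w3 have no common successor.
(b): ✓.
(c): ✓.
(d): fails — Raa and Rac but a and c have no common successor.
Valid on: (b), (c).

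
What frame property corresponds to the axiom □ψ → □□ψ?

Suppose □ψ→□□ψ is valid. Take Rxy, Ryz and set V(ψ)={w : Rxw}. Then □ψ at x, so □□ψ at x, so □ψ at y, so ψ at z, i.e. Rxz.
Conversely, any frame satisfying ∀x ∀y ∀z (Rxy ∧ Ryz → Rxz) validates the schema.
Frame condition: ∀x ∀y ∀z (Rxy ∧ Ryz → Rxz).

transitivity: ∀x ∀y ∀z (Rxy ∧ Ryz → Rxz)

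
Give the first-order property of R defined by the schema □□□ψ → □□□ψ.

∀x ∀z (xR³z → ∃w (xR³w ∧ z = w))

This is a Sahlqvist (Geach-type) schema ◇^0□^3ψ → □^3◇^0ψ.
Minimal-valuation argument: fix x; take any y with xR^0y and any z with xR^3z. Set V(ψ) to the set of worlds R-reachable from y in exactly 3 steps. Then □^3ψ holds at y, so the antecedent holds at x; validity forces ◇^0ψ at z, giving a w with zR^0w and yR^3w.
First-order correspondent: ∀x ∀z (xR³z → ∃w (xR³w ∧ z = w)).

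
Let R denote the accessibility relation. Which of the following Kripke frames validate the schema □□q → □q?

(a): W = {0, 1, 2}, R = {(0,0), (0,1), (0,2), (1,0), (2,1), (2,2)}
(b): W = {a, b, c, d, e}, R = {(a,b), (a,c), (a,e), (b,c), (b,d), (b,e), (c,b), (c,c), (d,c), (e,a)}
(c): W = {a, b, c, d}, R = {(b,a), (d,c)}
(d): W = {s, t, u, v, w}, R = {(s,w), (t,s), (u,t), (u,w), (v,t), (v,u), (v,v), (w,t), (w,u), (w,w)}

This is the axiom for density; its first-order frame correspondent is ∀x ∀y (Rxy → ∃z (Rxz ∧ Rzy)).
(a): holds.
(b): fails — Rea but no z with Rez and Rza.
(c): fails — Rba but no z with Rbz and Rza.
(d): fails — Rts but no z with Rtz and Rzs.
Valid on: (a).

(a)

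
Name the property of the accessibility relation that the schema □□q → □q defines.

Density

This schema is the C4 axiom.
It corresponds to density: ∀x ∀y (Rxy → ∃z (Rxz ∧ Rzy)).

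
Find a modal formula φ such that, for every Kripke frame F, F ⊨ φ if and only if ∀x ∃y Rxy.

A defining formula is □q → ◇q (the D axiom).
Suppose □q→◇q is valid. At any x set V(q)=W. Then □q at x, so ◇q at x, so x has a successor.

□q → ◇q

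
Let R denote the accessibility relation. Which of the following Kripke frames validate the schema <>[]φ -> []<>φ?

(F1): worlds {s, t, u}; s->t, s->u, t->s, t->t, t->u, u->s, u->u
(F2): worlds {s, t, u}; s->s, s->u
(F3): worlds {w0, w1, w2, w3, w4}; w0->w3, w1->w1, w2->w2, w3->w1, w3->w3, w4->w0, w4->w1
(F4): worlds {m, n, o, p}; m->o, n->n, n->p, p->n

The schema corresponds to convergence: forall x forall y forall z (Rxy & Rxz -> exists w (Ryw & Rzw)).
(F1): ✓.
(F2): fails — Rsu and Rsu but u and u have no common successor.
(F3): fails — Rw4w1 and Rw4w0 but w1 and w0 have no common successor.
(F4): fails — Rmo and Rmo but o and o have no common successor.

(F1)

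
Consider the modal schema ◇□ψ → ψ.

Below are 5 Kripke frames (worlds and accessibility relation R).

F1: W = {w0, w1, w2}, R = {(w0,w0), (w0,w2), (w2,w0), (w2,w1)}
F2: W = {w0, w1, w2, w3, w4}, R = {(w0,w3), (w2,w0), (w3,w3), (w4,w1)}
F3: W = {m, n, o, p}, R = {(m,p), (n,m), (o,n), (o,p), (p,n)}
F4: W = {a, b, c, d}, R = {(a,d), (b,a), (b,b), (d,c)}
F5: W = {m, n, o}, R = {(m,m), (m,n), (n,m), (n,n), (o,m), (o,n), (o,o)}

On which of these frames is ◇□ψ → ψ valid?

Frame correspondent (Sahlqvist): ∀x ∀y (Rxy → Ryx) — i.e. symmetry.
F1: fails — Rw2w1 but not Rw1w2.
F2: fails — Rw2w0 but not Rw0w2.
F3: fails — Ron but not Rno.
F4: fails — Rad but not Rda.
F5: fails — Rom but not Rmo.

none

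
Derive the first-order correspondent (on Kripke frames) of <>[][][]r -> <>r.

This is a Sahlqvist (Geach-type) schema ◇^1□^3r → □^0◇^1r.
First-order correspondent: forall x forall y (xRy -> exists w (y R^3 w & xRw)).

forall x forall y (xRy -> exists w (y R^3 w & xRw))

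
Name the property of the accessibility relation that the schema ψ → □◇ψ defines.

Suppose ψ→□◇ψ is valid. Take Rxy and set V(ψ)={x}. Then ψ at x, so □◇ψ at x, so ◇ψ at y, so some z with Ryz has ψ; z=x, i.e. Ryx.

Symmetry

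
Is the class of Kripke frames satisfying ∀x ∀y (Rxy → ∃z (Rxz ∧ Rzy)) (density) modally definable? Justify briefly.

Yes: it is density, defined by the C4 schema □□q → □q.
Suppose □□q→□q is valid. Take Rxy and set V(q)={w : xR²w}. Then □□q at x, so □q at x, so q at y, i.e. ∃z(Rxz∧Rzy).

Yes, by □□q → □q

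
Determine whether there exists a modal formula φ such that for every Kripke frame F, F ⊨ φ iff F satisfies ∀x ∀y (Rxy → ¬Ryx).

Any modally definable frame class is closed under surjective bounded morphisms.
The 3-cycle (worlds w0,w1,w2 with w0→w1→w2→w0) is asymmetric. Mapping every world to a single reflexive point • is a surjective bounded morphism, and the reflexive point is not asymmetric (R•• but asymmetry requires ¬R••).
So no modal formula (or set of formulas) defines exactly the asymmetric frames.

No — not modally definable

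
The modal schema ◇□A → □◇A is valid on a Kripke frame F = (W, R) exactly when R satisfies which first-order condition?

This schema is the .2 axiom.
Its frame correspondent is convergence — ∀x ∀y ∀z (Rxy ∧ Rxz → ∃w (Ryw ∧ Rzw)).

Convergence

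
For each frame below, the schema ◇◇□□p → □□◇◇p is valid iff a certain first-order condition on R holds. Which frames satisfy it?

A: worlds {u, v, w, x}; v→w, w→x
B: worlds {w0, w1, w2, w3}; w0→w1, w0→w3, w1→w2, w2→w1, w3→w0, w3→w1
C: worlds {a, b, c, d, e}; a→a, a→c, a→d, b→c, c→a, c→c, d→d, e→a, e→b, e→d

The schema corresponds to a generalized confluence (Geach) condition: ∀x ∀y ∀z ((xR²y ∧ xR²z) → ∃w (yR²w ∧ zR²w)).
A: fails — vR²x, vR²x but no t with xR²t and xR²t.
B: fails — w0R²w1, w0R²w2 but no w with w1R²w and w2R²w.
C: satisfies the condition.

C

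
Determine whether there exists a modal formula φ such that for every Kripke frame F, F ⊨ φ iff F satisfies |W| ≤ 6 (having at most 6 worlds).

Modal frame validity is preserved under disjoint unions.
Any modal formula valid on each of 7 disjoint one-world frames is valid on their disjoint union (validity is preserved under disjoint unions). Each one-world frame has |W|=1≤6, but the union has |W|=7.
Hence having at most 6 worlds is not modally definable.

Not definable by any modal formula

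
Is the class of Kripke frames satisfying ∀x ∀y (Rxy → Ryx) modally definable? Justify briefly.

Yes: it is symmetry, defined by the B schema q → □◇q.

Yes, by q → □◇q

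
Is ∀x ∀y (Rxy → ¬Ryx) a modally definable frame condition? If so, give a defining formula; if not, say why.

Not definable by any modal formula

Modal frame validity is preserved under surjective bounded morphisms.
The 4-cycle (worlds 0,1,2,3 with 0→1→2→3→0) is asymmetric. Mapping every world to a single reflexive point • is a surjective bounded morphism, and the reflexive point is not asymmetric (R•• but asymmetry requires ¬R••).
So the class is not modally definable.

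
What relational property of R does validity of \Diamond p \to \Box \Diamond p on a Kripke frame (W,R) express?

Suppose ◇p→□◇p is valid. Take Rxy, Rxz and set V(p)={y}. Then ◇p at x, so □◇p at x, so ◇p at z, so some w with Rzw has p; w=y, i.e. Rzy. By symmetry of the argument, Ryz.
Conversely, on a frame with the Euclidean property the schema holds at every world under every valuation.
So the correspondent is the Euclidean property.

the Euclidean property: \forall x \forall y \forall z (Rxy \wedge Rxz \to Ryz)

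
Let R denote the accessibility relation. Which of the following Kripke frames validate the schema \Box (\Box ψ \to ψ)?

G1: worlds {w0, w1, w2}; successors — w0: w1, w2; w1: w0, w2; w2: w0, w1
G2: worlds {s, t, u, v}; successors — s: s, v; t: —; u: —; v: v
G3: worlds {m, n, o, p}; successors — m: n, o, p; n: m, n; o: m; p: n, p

This is the axiom for shift-reflexivity; its first-order frame correspondent is \forall x \forall y (Rxy \to Ryy).
G1: fails — Rw1w2 but not Rw2w2.
G2: satisfies the condition.
G3: fails — Rom but not Rmm.
Valid on: G2.

G2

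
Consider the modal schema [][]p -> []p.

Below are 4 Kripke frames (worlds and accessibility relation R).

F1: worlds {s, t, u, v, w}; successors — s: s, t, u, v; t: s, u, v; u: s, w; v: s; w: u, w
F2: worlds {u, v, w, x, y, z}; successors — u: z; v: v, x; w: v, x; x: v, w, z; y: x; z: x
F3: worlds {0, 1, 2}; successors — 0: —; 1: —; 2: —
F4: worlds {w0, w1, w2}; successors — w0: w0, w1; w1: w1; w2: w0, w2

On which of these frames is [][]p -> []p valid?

This is the axiom for density; its first-order frame correspondent is forall x forall y (Rxy -> exists z (Rxz & Rzy)).
F1: condition met.
F2: fails — Rxw but no t with Rxt and Rtw.
F3: condition met.
F4: condition met.

F1, F3, F4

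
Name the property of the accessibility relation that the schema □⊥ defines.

emptiness of R: ∀x ∀y ¬Rxy

□⊥ is valid iff no world has any successor (otherwise □⊥ fails at any world with one).
The converse is a direct semantic check.
Frame condition: ∀x ∀y ¬Rxy.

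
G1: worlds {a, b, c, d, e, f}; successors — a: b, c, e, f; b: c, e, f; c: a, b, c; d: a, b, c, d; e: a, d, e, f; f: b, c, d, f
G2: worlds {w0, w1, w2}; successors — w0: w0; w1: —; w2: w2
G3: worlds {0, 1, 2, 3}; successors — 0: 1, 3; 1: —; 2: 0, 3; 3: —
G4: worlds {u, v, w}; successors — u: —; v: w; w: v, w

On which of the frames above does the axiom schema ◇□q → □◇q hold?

G1, G2, G4

Frame correspondent (Sahlqvist): ∀x ∀y ∀z (Rxy ∧ Rxz → ∃w (Ryw ∧ Rzw)) — i.e. convergence.
G1: ✓.
G2: ✓.
G3: fails — R01 and R01 but 1 and 1 have no common successor.
G4: ✓.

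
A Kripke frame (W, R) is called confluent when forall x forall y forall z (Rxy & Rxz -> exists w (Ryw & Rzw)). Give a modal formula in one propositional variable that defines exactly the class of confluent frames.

The condition is convergence. The .2 schema ◇□s → □◇s defines it.
Suppose ◇□s→□◇s is valid. Take Rxy, Rxz and set V(s)={w : Ryw}. Then □s at y so ◇□s at x, so □◇s at x, so ◇s at z, giving w with Rzw and Ryw.

◇□s → □◇s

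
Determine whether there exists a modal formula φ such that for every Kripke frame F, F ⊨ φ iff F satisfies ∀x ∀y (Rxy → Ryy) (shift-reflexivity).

Yes — defined by □(□p → p)

This is a Sahlqvist condition; the T□ axiom □(□p → p) defines it.
Suppose □(□p→p) is valid. Take Rxy and set V(p)={w : Ryw}. Then at y, □p holds; since □(□p→p) at x, □p→p at y, so p at y, i.e. Ryy.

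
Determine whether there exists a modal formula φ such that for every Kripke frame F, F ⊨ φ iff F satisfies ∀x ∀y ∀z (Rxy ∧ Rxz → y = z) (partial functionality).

Yes: it is partial functionality, defined by the CD schema ◇p → □p.
Suppose ◇p→□p is valid. Take Rxy, Rxz and set V(p)={y}. Then ◇p at x, so □p at x, so p at z, i.e. z=y.

Yes — defined by ◇p → □p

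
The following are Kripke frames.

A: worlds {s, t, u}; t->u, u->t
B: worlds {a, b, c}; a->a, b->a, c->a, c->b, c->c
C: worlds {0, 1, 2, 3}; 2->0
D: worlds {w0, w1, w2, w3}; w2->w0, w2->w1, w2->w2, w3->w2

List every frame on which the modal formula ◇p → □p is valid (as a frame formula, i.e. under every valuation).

A, C

This is the axiom for partial functionality; its first-order frame correspondent is ∀x ∀y ∀z (Rxy ∧ Rxz → y = z).
A: condition met.
B: fails — c sees both a and b.
C: condition met.
D: fails — w2 sees both w0 and w1.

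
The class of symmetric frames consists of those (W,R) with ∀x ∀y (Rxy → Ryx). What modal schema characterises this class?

r → □◇r

This is symmetry; the standard corresponding axiom is B: r → □◇r.
Suppose r→□◇r is valid. Take Rxy and set V(r)={x}. Then r at x, so □◇r at x, so ◇r at y, so some z with Ryz has r; z=x, i.e. Ryx.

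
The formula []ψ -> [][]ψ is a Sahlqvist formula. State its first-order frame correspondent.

Transitivity

Suppose □ψ→□□ψ is valid. Take Rxy, Ryz and set V(ψ)={w : Rxw}. Then □ψ at x, so □□ψ at x, so □ψ at y, so ψ at z, i.e. Rxz.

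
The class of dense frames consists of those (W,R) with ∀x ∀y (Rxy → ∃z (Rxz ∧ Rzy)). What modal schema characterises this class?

A defining formula is □□s → □s (the C4 axiom).
Suppose □□s→□s is valid. Take Rxy and set V(s)={w : xR²w}. Then □□s at x, so □s at x, so s at y, i.e. ∃z(Rxz∧Rzy).

□□s → □s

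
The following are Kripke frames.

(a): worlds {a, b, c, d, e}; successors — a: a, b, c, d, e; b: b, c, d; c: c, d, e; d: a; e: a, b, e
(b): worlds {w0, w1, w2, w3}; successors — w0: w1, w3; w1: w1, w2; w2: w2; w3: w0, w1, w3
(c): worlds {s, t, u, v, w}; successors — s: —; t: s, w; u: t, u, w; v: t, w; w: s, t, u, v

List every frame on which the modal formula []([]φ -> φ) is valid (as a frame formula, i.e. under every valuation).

none

The schema corresponds to shift-reflexivity: forall x forall y (Rxy -> Ryy).
(a): fails — Rcd but not Rdd.
(b): fails — Rw3w0 but not Rw0w0.
(c): fails — Rwt but not Rtt.
Valid on no frame.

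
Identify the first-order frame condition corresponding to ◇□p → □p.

Replacing p by ¬p and contraposing gives the equivalent schema ◇p → □◇p.
Suppose ◇p→□◇p is valid. Take Rxy, Rxz and set V(p)={y}. Then ◇p at x, so □◇p at x, so ◇p at z, so some w with Rzw has p; w=y, i.e. Rzy. By symmetry of the argument, Ryz.
The converse is a direct semantic check.
So the correspondent is the Euclidean property.

the Euclidean property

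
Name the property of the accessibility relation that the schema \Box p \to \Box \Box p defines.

transitivity: \forall x \forall y \forall z (Rxy \wedge Ryz \to Rxz)

Suppose □p→□□p is valid. Take Rxy, Ryz and set V(p)={w : Rxw}. Then □p at x, so □□p at x, so □p at y, so p at z, i.e. Rxz.
The converse is a direct semantic check.
So the correspondent is transitivity.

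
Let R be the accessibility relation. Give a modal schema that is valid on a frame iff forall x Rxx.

This is reflexivity; the standard corresponding axiom is T: □p → p.
Suppose □p→p is valid. At any x set V(p)={w : Rxw}. Then □p holds at x, so p holds at x, i.e. Rxx.

□p → p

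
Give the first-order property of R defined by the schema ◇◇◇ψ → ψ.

∀x ∀y (xR³y → ∃w (y = w ∧ x = w))

This is a Sahlqvist (Geach-type) schema ◇^3□^0ψ → □^0◇^0ψ.
Minimal-valuation argument: fix x; take any y with xR^3y and any z with xR^0z. Set V(ψ) to the set of worlds R-reachable from y in exactly 0 steps. Then □^0ψ holds at y, so the antecedent holds at x; validity forces ◇^0ψ at z, giving a w with zR^0w and yR^0w.
First-order correspondent: ∀x ∀y (xR³y → ∃w (y = w ∧ x = w)).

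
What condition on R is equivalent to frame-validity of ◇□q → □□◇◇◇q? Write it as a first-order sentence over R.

∀x ∀y ∀z ((xRy ∧ xR²z) → ∃w (yRw ∧ zR³w))

This is a Sahlqvist (Geach-type) schema ◇^1□^1q → □^2◇^3q.
Minimal-valuation argument: fix x; take any y with xR^1y and any z with xR^2z. Set V(q) to the set of worlds R-reachable from y in exactly 1 step. Then □^1q holds at y, so the antecedent holds at x; validity forces ◇^3q at z, giving a w with zR^3w and yR^1w.
First-order correspondent: ∀x ∀y ∀z ((xRy ∧ xR²z) → ∃w (yRw ∧ zR³w)).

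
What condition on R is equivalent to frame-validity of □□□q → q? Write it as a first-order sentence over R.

∀x ∃w (xR³w ∧ x = w)

This is a Sahlqvist (Geach-type) schema ◇^0□^3q → □^0◇^0q.
First-order correspondent: ∀x ∃w (xR³w ∧ x = w).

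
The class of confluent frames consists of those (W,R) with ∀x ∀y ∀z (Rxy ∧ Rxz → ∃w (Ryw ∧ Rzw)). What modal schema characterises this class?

◇□q → □◇q

The condition is convergence. The .2 schema ◇□q → □◇q defines it.
Suppose ◇□q→□◇q is valid. Take Rxy, Rxz and set V(q)={w : Ryw}. Then □q at y so ◇□q at x, so □◇q at x, so ◇q at z, giving w with Rzw and Ryw.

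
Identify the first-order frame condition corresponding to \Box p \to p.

reflexivity

This schema is the T axiom.
It corresponds to reflexivity: \forall x Rxx.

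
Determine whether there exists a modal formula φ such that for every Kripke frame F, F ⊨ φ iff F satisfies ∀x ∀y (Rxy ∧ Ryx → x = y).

No

If a class were modally definable it would be closed under surjective bounded morphisms (Goldblatt–Thomason).
The 6-cycle (worlds w0,w1,w2,w3,w4,w5 with w0→w1→w2→w3→w4→w5→w0) is antisymmetric. Sending even-indexed worlds to s and odd-indexed worlds to t is a surjective bounded morphism onto the two-world frame with s↔t, which is not antisymmetric.
So the class is not modally definable.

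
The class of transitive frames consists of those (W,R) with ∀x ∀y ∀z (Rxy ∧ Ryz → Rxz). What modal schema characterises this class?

□ψ → □□ψ

This is transitivity; the standard corresponding axiom is 4: □ψ → □□ψ.
Suppose □ψ→□□ψ is valid. Take Rxy, Ryz and set V(ψ)={w : Rxw}. Then □ψ at x, so □□ψ at x, so □ψ at y, so ψ at z, i.e. Rxz.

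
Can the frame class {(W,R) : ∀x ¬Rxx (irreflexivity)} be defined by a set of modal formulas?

Any modally definable frame class is closed under surjective bounded morphisms.
The 3-cycle (worlds a,b,c with a→b→c→a) is irreflexive, and the map sending every world to a single reflexive point • is a surjective bounded morphism (forth: every edge maps to (•,•); back: every world has a successor). So any modal formula valid on the 3-cycle is also valid on the reflexive point, which is not irreflexive.
Hence irreflexivity is not modally definable.

Not definable by any modal formula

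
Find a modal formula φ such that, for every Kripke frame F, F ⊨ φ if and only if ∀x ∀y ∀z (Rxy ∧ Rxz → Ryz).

The condition is the Euclidean property. The 5 schema ◇ψ → □◇ψ defines it.

◇ψ → □◇ψ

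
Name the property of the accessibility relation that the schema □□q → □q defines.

density: ∀x ∀y (Rxy → ∃z (Rxz ∧ Rzy))

Suppose □□q→□q is valid. Take Rxy and set V(q)={w : xR²w}. Then □□q at x, so □q at x, so q at y, i.e. ∃z(Rxz∧Rzy).
The converse is a direct semantic check.
Frame condition: ∀x ∀y (Rxy → ∃z (Rxz ∧ Rzy)).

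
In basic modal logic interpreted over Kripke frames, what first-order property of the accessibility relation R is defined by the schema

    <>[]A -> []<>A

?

convergence: forall x forall y forall z (Rxy & Rxz -> exists w (Ryw & Rzw))

Suppose ◇□A→□◇A is valid. Take Rxy, Rxz and set V(A)={w : Ryw}. Then □A at y so ◇□A at x, so □◇A at x, so ◇A at z, giving w with Rzw and Ryw.
Conversely, on a frame with convergence the schema holds at every world under every valuation.
So the correspondent is convergence.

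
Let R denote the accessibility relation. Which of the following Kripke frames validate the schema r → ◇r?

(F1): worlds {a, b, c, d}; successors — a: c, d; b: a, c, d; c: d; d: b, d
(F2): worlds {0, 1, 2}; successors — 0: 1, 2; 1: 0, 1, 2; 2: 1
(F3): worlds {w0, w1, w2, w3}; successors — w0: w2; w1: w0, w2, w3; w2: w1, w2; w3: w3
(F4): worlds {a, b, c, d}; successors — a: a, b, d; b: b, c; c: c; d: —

none

Frame correspondent (Sahlqvist): ∀x Rxx — i.e. reflexivity.
(F1): fails — world a does not see itself.
(F2): fails — world 0 does not see itself.
(F3): fails — world w0 does not see itself.
(F4): fails — world d does not see itself.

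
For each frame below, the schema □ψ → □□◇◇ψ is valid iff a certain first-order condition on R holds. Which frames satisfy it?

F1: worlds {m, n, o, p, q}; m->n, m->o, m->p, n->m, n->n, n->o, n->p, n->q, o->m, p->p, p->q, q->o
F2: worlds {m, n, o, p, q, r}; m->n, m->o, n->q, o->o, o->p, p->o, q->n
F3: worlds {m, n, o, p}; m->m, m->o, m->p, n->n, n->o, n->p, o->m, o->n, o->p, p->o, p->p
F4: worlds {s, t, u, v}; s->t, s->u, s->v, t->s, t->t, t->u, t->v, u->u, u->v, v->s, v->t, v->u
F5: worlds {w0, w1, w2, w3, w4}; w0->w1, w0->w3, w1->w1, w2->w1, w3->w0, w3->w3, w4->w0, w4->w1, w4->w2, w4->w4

The schema corresponds to a generalized confluence (Geach) condition: ∀x ∀z (xR²z → ∃w (xRw ∧ zR²w)).
F1: fails — mR²q but no w with mRw and qR²w.
F2: fails — mR²q but no w with mRw and qR²w.
F3: holds.
F4: holds.
F5: fails — w3R²w1 but no w with w3Rw and w1R²w.

F3, F4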